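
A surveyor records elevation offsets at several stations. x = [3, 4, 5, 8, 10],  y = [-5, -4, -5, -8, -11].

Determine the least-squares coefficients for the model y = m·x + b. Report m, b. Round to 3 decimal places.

From the data, Σx·x = 214, Σx = 30, Σ1 = 5.
Right-hand side: Σx·y = -230, Σy = -33.
Normal equations: [[214, 30]; [30, 5]]·[m, b]ᵀ = [-230, -33]ᵀ.
Eliminating b: 5·(row 1) − 30·(row 2) gives 170·m = 5·(-230) − 30·(-33) = -160, so m = -16/17.
Then b = ((-33) − 30·(-16/17))/5 = -81/85.

m = -0.941, b = -0.953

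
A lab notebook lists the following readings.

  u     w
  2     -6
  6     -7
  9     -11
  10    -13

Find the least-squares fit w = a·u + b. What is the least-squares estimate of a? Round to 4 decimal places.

Forming XᵀX = [[221, 27]; [27, 4]] and Xᵀw = [-283, -37]ᵀ gives XᵀX·[a, b]ᵀ = Xᵀw.
det = 221·4 − 27² = 155.
a = ((-283)·4 − 27·(-37))/155 = -133/155; b = (221·(-37) − 27·(-283))/155 = -536/155.

a = -0.8581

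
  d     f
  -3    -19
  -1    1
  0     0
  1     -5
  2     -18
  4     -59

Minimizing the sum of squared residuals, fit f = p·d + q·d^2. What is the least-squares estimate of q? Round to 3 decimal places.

q = -3.004

Compute the Gram sums: Σd·d = 31, Σd·d^2 = 45, Σd^2·d^2 = 355.
Right-hand side: Σd·f = -221, Σd^2·f = -1191.
AᵀA·[p, q]ᵀ = Aᵀf becomes [[31, 45]; [45, 355]]·[p, q]ᵀ = [-221, -1191]ᵀ.
det = 31·355 − 45² = 8980.
p = ((-221)·355 − 45·(-1191))/8980 = -1243/449; q = (31·(-1191) − 45·(-221))/8980 = -6744/2245.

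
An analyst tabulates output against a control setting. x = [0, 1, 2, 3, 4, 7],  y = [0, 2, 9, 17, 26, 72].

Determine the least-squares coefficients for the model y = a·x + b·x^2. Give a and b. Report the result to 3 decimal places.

a = 1.815, b = 1.209

Normal-equation sums: Σx·x = 79, Σx·x^2 = 443, Σx^2·x^2 = 2755.
For Mᵀy: Σx·y = 679, Σx^2·y = 4135.
So MᵀM·[a, b]ᵀ = Mᵀy: [[79, 443]; [443, 2755]]·[a, b]ᵀ = [679, 4135]ᵀ.
Determinant 79·2755 − 443² = 21396.
a = (679·2755 − 443·4135)/21396 = 9710/5349; b = (79·4135 − 443·679)/21396 = 6467/5349.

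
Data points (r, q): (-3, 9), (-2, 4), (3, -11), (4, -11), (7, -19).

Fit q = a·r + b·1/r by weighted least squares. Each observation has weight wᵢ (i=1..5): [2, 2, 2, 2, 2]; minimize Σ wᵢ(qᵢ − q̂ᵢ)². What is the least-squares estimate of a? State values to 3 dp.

The normal system AᵀWA·[a, b]ᵀ = AᵀWq is [[174, 10]; [10, 3917/3528]]·[a, b]ᵀ = [-490, -1187/42]ᵀ.
Δ = 174·(3917/3528) − 10² = 54793/588.
a = ((-490)·(3917/3528) − 10·(-1187/42))/(54793/588) = -461125/164379; b = (174·(-1187/42) − 10·(-490))/(54793/588) = -10332/54793.

a = -2.805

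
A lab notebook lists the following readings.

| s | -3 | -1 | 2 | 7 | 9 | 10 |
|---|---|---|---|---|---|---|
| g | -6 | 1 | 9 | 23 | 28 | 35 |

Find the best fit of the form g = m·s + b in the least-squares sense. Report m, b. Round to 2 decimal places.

m = 2.96, b = 3.16

Entries of MᵀM: Σs·s = 244, Σs = 24, Σ1 = 6.
For Mᵀg: Σs·g = 798, Σg = 90.
Δ = 244·6 − 24² = 888.
m = (798·6 − 24·90)/888 = 219/74; b = (244·90 − 24·798)/888 = 117/37.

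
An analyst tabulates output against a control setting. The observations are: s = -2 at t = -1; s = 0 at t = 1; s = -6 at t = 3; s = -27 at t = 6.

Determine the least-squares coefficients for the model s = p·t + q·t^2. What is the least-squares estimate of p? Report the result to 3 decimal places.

Forming MᵀM = [[47, 243]; [243, 1379]] and Mᵀs = [-178, -1028]ᵀ gives MᵀM·[p, q]ᵀ = Mᵀs.
Eliminating q: 1379·(row 1) − 243·(row 2) gives 5764·p = 1379·(-178) − 243·(-1028) = 4342, so p = 2171/2882.
Then q = ((-1028) − 243·(2171/2882))/1379 = -2531/2882.

p = 0.753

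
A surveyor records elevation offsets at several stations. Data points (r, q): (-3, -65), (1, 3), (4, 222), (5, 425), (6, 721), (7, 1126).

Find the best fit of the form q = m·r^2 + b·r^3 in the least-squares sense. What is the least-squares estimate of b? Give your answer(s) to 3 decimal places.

With design matrix A, AᵀA = [[4660, 28490]; [28490, 184756]] and Aᵀq = [94725, 611045]ᵀ.
det = 4660·184756 − 28490² = 49282860.
m = (94725·184756 − 28490·611045)/49282860 = 839455/448026; b = (4660·611045 − 28490·94725)/49282860 = 14875445/4928286.

b = 3.018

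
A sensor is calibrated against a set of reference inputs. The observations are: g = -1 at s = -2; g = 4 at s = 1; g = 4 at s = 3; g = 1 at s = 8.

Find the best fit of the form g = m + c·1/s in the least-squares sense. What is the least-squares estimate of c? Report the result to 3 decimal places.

Compute the Gram sums: Σ1 = 4, Σ1/s = 23/24, Σ1/s·1/s = 793/576.
Right-hand side: Σg = 8, Σ1/s·g = 143/24.
XᵀX·[m, c]ᵀ = Xᵀg becomes [[4, 23/24]; [23/24, 793/576]]·[m, c]ᵀ = [8, 143/24]ᵀ.
Eliminating c: (793/576)·(row 1) − (23/24)·(row 2) gives (881/192)·m = (793/576)·8 − (23/24)·(143/24) = 3055/576, so m = 3055/2643.
Then c = ((143/24) − (23/24)·(3055/2643))/(793/576) = 3104/881.

c = 3.523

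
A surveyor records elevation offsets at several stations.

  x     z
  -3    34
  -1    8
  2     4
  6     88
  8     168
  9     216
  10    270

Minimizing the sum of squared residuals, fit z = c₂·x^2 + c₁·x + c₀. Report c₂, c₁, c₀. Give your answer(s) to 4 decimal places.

c₂ = 3.0209, c₁ = -3.1134, c₀ = -0.9489

With design matrix M, MᵀM = [[22051, 2437, 295]; [2437, 295, 31]; [295, 31, 7]] and Mᵀz = [58746, 6414, 788]ᵀ.
Inverting the 3×3 Gram matrix, [c₂, c₁, c₀]ᵀ = [420877/139323, -144589/46441, -132202/139323]ᵀ.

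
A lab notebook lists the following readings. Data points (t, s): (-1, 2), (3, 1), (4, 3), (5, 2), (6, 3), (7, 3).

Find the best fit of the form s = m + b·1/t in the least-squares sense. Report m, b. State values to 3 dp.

With design matrix M, MᵀM = [[6, 13/140]; [13/140, 222581/176400]] and Mᵀs = [14, 173/420]ᵀ.
Eliminating b: (222581/176400)·(row 1) − (13/140)·(row 2) gives (88931/11760)·m = (222581/176400)·14 − (13/140)·(173/420) = 3109387/176400, so m = 3109387/1333965.
Then b = ((173/420) − (13/140)·(3109387/1333965))/(222581/176400) = 13776/88931.

m = 2.331, b = 0.155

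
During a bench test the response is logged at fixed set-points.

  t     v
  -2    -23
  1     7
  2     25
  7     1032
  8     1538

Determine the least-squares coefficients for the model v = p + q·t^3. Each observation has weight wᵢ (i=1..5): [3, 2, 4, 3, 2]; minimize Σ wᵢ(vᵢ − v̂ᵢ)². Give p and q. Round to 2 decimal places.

The normal equations are: 14·p + 2063·q = 6217;  2063·p + 877685·q = 2638206.
(Σwᵢ·1 = 14, Σwᵢ·t^3 = 2063, Σwᵢ·t^3·t^3 = 877685, Σwᵢ·v = 6217, Σwᵢ·t^3·v = 2638206.)
Determinant 14·877685 − 2063² = 8031621.
p = (6217·877685 − 2063·2638206)/8031621 = 13948667/8031621; q = (14·2638206 − 2063·6217)/8031621 = 24109213/8031621.

p = 1.74, q = 3.00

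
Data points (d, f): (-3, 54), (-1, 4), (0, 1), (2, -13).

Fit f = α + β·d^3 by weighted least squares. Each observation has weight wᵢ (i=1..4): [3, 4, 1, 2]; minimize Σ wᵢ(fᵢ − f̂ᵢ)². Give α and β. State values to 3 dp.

α = 2.037, β = -1.922

The normal equations are: 10·α + (-69)·β = 153;  (-69)·α + 2319·β = -4598.
Eliminating β: 2319·(row 1) − (-69)·(row 2) gives 18429·α = 2319·153 − (-69)·(-4598) = 37545, so α = 12515/6143.
Then β = ((-4598) − (-69)·(12515/6143))/2319 = -35423/18429.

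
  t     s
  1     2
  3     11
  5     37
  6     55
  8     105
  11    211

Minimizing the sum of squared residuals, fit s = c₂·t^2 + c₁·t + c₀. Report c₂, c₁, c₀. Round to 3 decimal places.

Normal-equation sums: Σt^2·t^2 = 20740, Σt^2·t = 2212, Σt^2 = 256, Σt·t = 256, Σt = 34, Σ1 = 6.
And Σt^2·s = 35257, Σt·s = 3711, Σs = 421.
Normal equations: [[20740, 2212, 256]; [2212, 256, 34]; [256, 34, 6]]·[c₂, c₁, c₀]ᵀ = [35257, 3711, 421]ᵀ.
Solving the 3×3 system (Gaussian elimination) gives c₂ = 129431/63204, c₁ = -116635/31602, c₀ = 19524/5267.

c₂ = 2.048, c₁ = -3.691, c₀ = 3.707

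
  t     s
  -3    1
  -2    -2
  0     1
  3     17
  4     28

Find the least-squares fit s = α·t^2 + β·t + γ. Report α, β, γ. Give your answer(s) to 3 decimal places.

From the data, Σt^2·t^2 = 434, Σt^2·t = 56, Σt^2 = 38, Σt·t = 38, Σt = 2, Σ1 = 5.
And Σt^2·s = 602, Σt·s = 164, Σs = 45.
XᵀX·[α, β, γ]ᵀ = Xᵀs becomes [[434, 56, 38]; [56, 38, 2]; [38, 2, 5]]·[α, β, γ]ᵀ = [602, 164, 45]ᵀ.
Row-reducing yields α = 172/173, β = 1471/519, γ = 161/519.

α = 0.994, β = 2.834, γ = 0.310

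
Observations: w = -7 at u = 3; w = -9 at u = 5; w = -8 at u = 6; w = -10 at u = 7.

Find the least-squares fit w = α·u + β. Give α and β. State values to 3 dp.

Setting ∂/∂α … = 0 gives: 119·α + 21·β = -184;  21·α + 4·β = -34.
det = 119·4 − 21² = 35.
α = ((-184)·4 − 21·(-34))/35 = -22/35; β = (119·(-34) − 21·(-184))/35 = -26/5.

α = -0.629, β = -5.200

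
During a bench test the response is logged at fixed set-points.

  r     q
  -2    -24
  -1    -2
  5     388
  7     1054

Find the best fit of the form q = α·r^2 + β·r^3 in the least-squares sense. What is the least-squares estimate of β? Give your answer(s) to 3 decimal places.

β = 3.018

Compute the Gram sums: Σr^2·r^2 = 3043, Σr^2·r^3 = 19899, Σr^3·r^3 = 133339.
Moment sums: Σr^2·q = 61248, Σr^3·q = 410216.
So MᵀM·[α, β]ᵀ = Mᵀq: [[3043, 19899]; [19899, 133339]]·[α, β]ᵀ = [61248, 410216]ᵀ.
Δ = 3043·133339 − 19899² = 9780376.
α = (61248·133339 − 19899·410216)/9780376 = 482361/1222547; β = (3043·410216 − 19899·61248)/9780376 = 3689167/1222547.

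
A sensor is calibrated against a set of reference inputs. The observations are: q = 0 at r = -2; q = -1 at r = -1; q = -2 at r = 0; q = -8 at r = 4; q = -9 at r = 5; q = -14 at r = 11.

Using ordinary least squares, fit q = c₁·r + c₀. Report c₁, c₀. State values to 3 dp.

c₁ = -1.125, c₀ = -2.480

From the data, Σr·r = 167, Σr = 17, Σ1 = 6.
Moment sums: Σr·q = -230, Σq = -34.
det = 167·6 − 17² = 713.
c₁ = ((-230)·6 − 17·(-34))/713 = -802/713; c₀ = (167·(-34) − 17·(-230))/713 = -1768/713.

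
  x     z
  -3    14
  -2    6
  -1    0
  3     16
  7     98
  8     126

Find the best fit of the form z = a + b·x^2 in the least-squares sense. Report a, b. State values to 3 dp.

a = -2.505, b = 2.022

From the data, Σ1 = 6, Σx^2 = 136, Σx^2·x^2 = 6676.
Right-hand side: Σz = 260, Σx^2·z = 13160.
Normal equations: [[6, 136]; [136, 6676]]·[a, b]ᵀ = [260, 13160]ᵀ.
det = 6·6676 − 136² = 21560.
a = (260·6676 − 136·13160)/21560 = -1350/539; b = (6·13160 − 136·260)/21560 = 1090/539.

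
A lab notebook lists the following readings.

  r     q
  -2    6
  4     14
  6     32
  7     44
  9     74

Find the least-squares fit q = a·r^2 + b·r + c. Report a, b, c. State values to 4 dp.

a = 0.9724, b = -0.6322, c = 0.8602

Entries of XᵀX: Σr^2·r^2 = 10530, Σr^2·r = 1344, Σr^2 = 186, Σr·r = 186, Σr = 24, Σ1 = 5.
And Σr^2·q = 9550, Σr·q = 1210, Σq = 170.
Inverting the 3×3 Gram matrix, [a, b, c]ᵀ = [21095/21693, -13715/21693, 6220/7231]ᵀ.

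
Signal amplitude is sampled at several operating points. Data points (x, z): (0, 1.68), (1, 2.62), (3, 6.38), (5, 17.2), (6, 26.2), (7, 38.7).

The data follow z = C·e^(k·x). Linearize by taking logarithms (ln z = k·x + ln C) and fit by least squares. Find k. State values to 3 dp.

k = 0.455

Let Y = ln z. Fitting Y = k·x + ln C by least squares:
AᵀA = [[120.0000, 22.0000]; [22.0000, 6]], rhs = [65.9327, 13.1016]ᵀ  (here Σx = 22.0000, Σ(x)² = 120.0000, Σln z = 13.1016, Σx·ln z = 65.9327).
Solving (det = 236.0000): k = 0.45491, ln C = 0.51559.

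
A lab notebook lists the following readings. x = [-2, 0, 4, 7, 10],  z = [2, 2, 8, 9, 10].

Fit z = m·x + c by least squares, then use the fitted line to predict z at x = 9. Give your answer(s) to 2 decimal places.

Sums needed: Σx·x = 169, Σx = 19, Σ1 = 5.
Right-hand side: Σx·z = 191, Σz = 31.
AᵀA·[m, c]ᵀ = Aᵀz becomes [[169, 19]; [19, 5]]·[m, c]ᵀ = [191, 31]ᵀ.
Determinant 169·5 − 19² = 484.
m = (191·5 − 19·31)/484 = 183/242; c = (169·31 − 19·191)/484 = 805/242.
At x = 9: ẑ = (183/242)·(9) + (805/242)·(1) = 1226/121.

ẑ = 10.13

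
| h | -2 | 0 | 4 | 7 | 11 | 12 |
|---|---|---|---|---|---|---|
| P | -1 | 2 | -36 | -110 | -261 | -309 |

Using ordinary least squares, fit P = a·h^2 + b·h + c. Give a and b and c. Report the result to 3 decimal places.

With design matrix X, XᵀX = [[38050, 3458, 334]; [3458, 334, 32]; [334, 32, 6]] and XᵀP = [-82047, -7491, -715]ᵀ.
Row-reducing yields a = -73385/36682, b = -181561/91705, c = 252892/91705.

a = -2.001, b = -1.980, c = 2.758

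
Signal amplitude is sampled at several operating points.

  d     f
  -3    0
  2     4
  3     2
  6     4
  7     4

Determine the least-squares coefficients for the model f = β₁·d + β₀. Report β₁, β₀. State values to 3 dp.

β₁ = 0.387, β₀ = 1.639

From the data, Σd·d = 107, Σd = 15, Σ1 = 5.
And Σd·f = 66, Σf = 14.
XᵀX·[β₁, β₀]ᵀ = Xᵀf becomes [[107, 15]; [15, 5]]·[β₁, β₀]ᵀ = [66, 14]ᵀ.
det = 107·5 − 15² = 310.
β₁ = (66·5 − 15·14)/310 = 12/31; β₀ = (107·14 − 15·66)/310 = 254/155.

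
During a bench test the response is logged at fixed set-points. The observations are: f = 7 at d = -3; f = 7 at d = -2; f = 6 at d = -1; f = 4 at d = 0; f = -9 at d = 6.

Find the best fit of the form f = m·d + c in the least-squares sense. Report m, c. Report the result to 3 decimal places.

The normal system MᵀM·[m, c]ᵀ = Mᵀf is [[50, 0]; [0, 5]]·[m, c]ᵀ = [-95, 15]ᵀ.
Determinant 50·5 − 0² = 250.
m = ((-95)·5 − 0·15)/250 = -19/10; c = (50·15 − 0·(-95))/250 = 3.

m = -1.900, c = 3.000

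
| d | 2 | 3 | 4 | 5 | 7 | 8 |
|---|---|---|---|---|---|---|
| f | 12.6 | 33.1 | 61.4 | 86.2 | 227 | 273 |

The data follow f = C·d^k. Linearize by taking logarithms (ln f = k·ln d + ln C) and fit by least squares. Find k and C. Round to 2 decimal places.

Taking logs, ln f = k·ln d + ln C, so regress ln f on ln d.
Σln d = 8.8128, Σ(ln d)² = 14.3101, Σln f = 25.6417, Σln d·ln f = 40.7026.
Equations: 14.3101·k + 8.8128·ln C = 40.7026;  8.8128·k + 6·ln C = 25.6417.
Solving (det = 8.1947): k = 2.22569, ln C = 1.00451, so C = exp(1.00451) = 2.73057.

k = 2.23, C = 2.73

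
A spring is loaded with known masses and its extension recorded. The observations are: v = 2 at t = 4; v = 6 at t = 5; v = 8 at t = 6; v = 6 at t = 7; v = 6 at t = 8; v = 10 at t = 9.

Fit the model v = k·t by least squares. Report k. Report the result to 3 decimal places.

k = 0.982

Sums needed: Σt·t = 271.
And Σt·v = 266.
k = 266/271 = 0.98155.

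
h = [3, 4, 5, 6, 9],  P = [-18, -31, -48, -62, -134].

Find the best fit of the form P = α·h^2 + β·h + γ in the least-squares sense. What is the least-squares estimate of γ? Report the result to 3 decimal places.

γ = 2.238

Setting ∂/∂α … = 0 gives: 8819·α + 1161·β + 167·γ = -14944;  1161·α + 167·β + 27·γ = -1996;  167·α + 27·β + 5·γ = -293.
(Σh^2·h^2 = 8819, Σh^2·h = 1161, Σh^2 = 167, Σh·h = 167, Σh = 27, Σ1 = 5, Σh^2·P = -14944, Σh·P = -1996, ΣP = -293.)
Solving the 3×3 system (Gaussian elimination) gives α = -5221/3822, β = -3589/1274, γ = 47/21.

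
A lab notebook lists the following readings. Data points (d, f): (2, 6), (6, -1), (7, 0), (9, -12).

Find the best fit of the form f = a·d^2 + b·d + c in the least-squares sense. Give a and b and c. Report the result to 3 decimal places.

The normal equations are: 10274·a + 1296·b + 170·c = -984;  1296·a + 170·b + 24·c = -102;  170·a + 24·b + 4·c = -7.
(Σd^2·d^2 = 10274, Σd^2·d = 1296, Σd^2 = 170, Σd·d = 170, Σd = 24, Σ1 = 4, Σd^2·f = -984, Σd·f = -102, Σf = -7.)
Solving the 3×3 system (Gaussian elimination) gives a = -1289/3098, b = 3267/1549, c = 10157/3098.

a = -0.416, b = 2.109, c = 3.279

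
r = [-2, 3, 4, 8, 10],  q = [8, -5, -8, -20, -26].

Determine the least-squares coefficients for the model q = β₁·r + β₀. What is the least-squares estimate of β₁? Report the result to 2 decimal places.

With design matrix X, XᵀX = [[193, 23]; [23, 5]] and Xᵀq = [-483, -51]ᵀ.
Δ = 193·5 − 23² = 436.
β₁ = ((-483)·5 − 23·(-51))/436 = -621/218; β₀ = (193·(-51) − 23·(-483))/436 = 633/218.

β₁ = -2.85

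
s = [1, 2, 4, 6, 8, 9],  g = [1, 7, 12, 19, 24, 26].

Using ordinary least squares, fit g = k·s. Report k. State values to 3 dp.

k = 2.985

With design matrix X, XᵀX = [[202]] and Xᵀg = [603]ᵀ.
Hence k = 603 / 202 ≈ 2.98515.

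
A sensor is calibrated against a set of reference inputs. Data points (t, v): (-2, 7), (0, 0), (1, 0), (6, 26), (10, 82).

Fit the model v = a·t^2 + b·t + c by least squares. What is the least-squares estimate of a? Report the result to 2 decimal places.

Compute the Gram sums: Σt^2·t^2 = 11313, Σt^2·t = 1209, Σt^2 = 141, Σt·t = 141, Σt = 15, Σ1 = 5.
Right-hand side: Σt^2·v = 9164, Σt·v = 962, Σv = 115.
XᵀX·[a, b, c]ᵀ = Xᵀv becomes [[11313, 1209, 141]; [1209, 141, 15]; [141, 15, 5]]·[a, b, c]ᵀ = [9164, 962, 115]ᵀ.
Inverting the 3×3 Gram matrix, [a, b, c]ᵀ = [9935/10302, -15131/10302, 362/1717]ᵀ.

a = 0.96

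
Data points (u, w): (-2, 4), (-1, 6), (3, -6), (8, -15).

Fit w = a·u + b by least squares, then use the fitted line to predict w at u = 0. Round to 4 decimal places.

ŵ = 1.4435

Entries of AᵀA: Σu·u = 78, Σu = 8, Σ1 = 4.
For Aᵀw: Σu·w = -152, Σw = -11.
AᵀA·[a, b]ᵀ = Aᵀw becomes [[78, 8]; [8, 4]]·[a, b]ᵀ = [-152, -11]ᵀ.
Eliminating b: 4·(row 1) − 8·(row 2) gives 248·a = 4·(-152) − 8·(-11) = -520, so a = -65/31.
Then b = ((-11) − 8·(-65/31))/4 = 179/124.
At u = 0: ŵ = (-65/31)·(0) + (179/124)·(1) = 179/124.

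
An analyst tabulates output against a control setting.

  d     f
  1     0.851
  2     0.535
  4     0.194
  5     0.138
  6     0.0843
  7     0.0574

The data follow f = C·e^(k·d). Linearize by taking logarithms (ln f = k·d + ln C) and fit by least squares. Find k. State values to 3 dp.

k = -0.453

Linearized form: ln f = k·d + ln C. From the 6 transformed points,
Σd = 25.0000, Σ(d)² = 131.0000, Σln f = -9.7383, Σd·ln f = -52.7186.
Equations: 131.0000·k + 25.0000·ln C = -52.7186;  25.0000·k + 6·ln C = -9.7383.
Δ = 131.0000·6 − (25.0000)² = 161.0000; k = (-52.7186·6 − 25.0000·-9.7383)/161.0000 = -0.45251, ln C = (131.0000·-9.7383 − 25.0000·-52.7186)/161.0000 = 0.26240.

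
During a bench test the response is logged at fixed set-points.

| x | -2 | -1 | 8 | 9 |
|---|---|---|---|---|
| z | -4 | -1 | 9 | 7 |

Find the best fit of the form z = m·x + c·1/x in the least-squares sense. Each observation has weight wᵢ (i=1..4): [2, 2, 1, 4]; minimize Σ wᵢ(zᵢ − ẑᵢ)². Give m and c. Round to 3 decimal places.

m = 0.835, c = 1.060

The normal equations are: 398·m + 9·c = 342;  9·m + (13297/5184)·c = 737/72.
Eliminating c: (13297/5184)·(row 1) − 9·(row 2) gives (2436151/2592)·m = (13297/5184)·342 − 9·(737/72) = 226111/288, so m = 2034999/2436151.
Then c = ((737/72) − 9·(2034999/2436151))/(13297/5184) = 2581560/2436151.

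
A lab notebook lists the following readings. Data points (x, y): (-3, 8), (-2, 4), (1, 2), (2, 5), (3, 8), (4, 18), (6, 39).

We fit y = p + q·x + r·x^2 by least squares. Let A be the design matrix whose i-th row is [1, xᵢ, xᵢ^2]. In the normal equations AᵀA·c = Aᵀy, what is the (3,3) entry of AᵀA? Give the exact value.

Row 3 ↔ basis x^2, column 3 ↔ basis x^2, so (AᵀA)_{3,3} = Σᵢ (x^2)·(x^2) = (9)·(9) + (4)·(4) + (1)·(1) + (4)·(4) + (9)·(9) + (16)·(16) + (36)·(36) = 1747.

1747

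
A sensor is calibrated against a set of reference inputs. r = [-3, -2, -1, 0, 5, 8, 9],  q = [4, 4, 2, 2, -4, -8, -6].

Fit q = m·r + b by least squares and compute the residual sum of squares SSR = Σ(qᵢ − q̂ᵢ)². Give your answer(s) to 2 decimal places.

With design matrix M, MᵀM = [[184, 16]; [16, 7]] and Mᵀq = [-160, -6]ᵀ.
Δ = 184·7 − 16² = 1032.
m = ((-160)·7 − 16·(-6))/1032 = -128/129; b = (184·(-6) − 16·(-160))/1032 = 182/129.
Residuals: -50/129, 26/43, -52/129, 76/129, -58/129, -190/129, 196/129; SSR = 736/129.

SSR = 5.71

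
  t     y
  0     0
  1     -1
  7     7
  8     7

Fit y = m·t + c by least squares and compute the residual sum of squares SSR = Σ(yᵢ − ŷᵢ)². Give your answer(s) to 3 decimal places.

SSR = 2.670

Setting ∂/∂m … = 0 gives: 114·m + 16·c = 104;  16·m + 4·c = 13.
(Σt·t = 114, Σt = 16, Σ1 = 4, Σt·y = 104, Σy = 13.)
det = 114·4 − 16² = 200.
m = (104·4 − 16·13)/200 = 26/25; c = (114·13 − 16·104)/200 = -91/100.
Residuals: 91/100, -113/100, 63/100, -41/100; SSR = 267/100.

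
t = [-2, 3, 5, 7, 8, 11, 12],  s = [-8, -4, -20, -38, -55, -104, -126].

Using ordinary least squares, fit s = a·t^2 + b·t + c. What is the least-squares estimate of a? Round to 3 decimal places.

Compute the Gram sums: Σt^2·t^2 = 42596, Σt^2·t = 4058, Σt^2 = 416, Σt·t = 416, Σt = 44, Σ1 = 7.
And Σt^2·s = -36678, Σt·s = -3458, Σs = -355.
Solving the 3×3 system (Gaussian elimination) gives a = -704023/716529, b = 983527/716529, c = -227115/238843.

a = -0.983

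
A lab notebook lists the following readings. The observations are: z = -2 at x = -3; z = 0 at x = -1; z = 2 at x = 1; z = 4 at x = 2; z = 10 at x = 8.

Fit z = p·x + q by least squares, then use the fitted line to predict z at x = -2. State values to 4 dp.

ẑ = -0.9538

The normal equations are: 79·p + 7·q = 96;  7·p + 5·q = 14.
det = 79·5 − 7² = 346.
p = (96·5 − 7·14)/346 = 191/173; q = (79·14 − 7·96)/346 = 217/173.
At x = -2: ẑ = (191/173)·(-2) + (217/173)·(1) = -165/173.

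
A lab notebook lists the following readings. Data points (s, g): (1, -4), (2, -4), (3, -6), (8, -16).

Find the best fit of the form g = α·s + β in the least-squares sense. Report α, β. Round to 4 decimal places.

α = -1.8276, β = -1.1034

XᵀX·[α, β]ᵀ = Xᵀg reads: 78·α + 14·β = -158;  14·α + 4·β = -30.
Eliminating β: 4·(row 1) − 14·(row 2) gives 116·α = 4·(-158) − 14·(-30) = -212, so α = -53/29.
Then β = ((-30) − 14·(-53/29))/4 = -32/29.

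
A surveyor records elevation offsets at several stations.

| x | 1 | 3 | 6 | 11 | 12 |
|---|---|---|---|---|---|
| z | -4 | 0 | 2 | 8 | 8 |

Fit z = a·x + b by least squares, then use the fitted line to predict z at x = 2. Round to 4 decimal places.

Normal-equation sums: Σx·x = 311, Σx = 33, Σ1 = 5.
And Σx·z = 192, Σz = 14.
det = 311·5 − 33² = 466.
a = (192·5 − 33·14)/466 = 249/233; b = (311·14 − 33·192)/466 = -991/233.
At x = 2: ẑ = (249/233)·(2) + (-991/233)·(1) = -493/233.

ẑ = -2.1159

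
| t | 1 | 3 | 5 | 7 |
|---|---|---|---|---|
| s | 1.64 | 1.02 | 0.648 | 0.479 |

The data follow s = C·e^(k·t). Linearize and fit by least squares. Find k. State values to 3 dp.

With ln sᵢ as the transformed response and tᵢ as the regressor:
XᵀX = [[84.0000, 16.0000]; [16.0000, 4]], rhs = [-6.7676, -0.6554]ᵀ  (here Σt = 16.0000, Σ(t)² = 84.0000, Σln s = -0.6554, Σt·ln s = -6.7676).
Δ = 84.0000·4 − (16.0000)² = 80.0000; k = (-6.7676·4 − 16.0000·-0.6554)/80.0000 = -0.20730, ln C = (84.0000·-0.6554 − 16.0000·-6.7676)/80.0000 = 0.66533.

k = -0.207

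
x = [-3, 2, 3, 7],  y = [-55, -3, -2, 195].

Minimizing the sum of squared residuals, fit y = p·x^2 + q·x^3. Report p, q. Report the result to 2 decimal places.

From the data, Σx^2·x^2 = 2579, Σx^2·x^3 = 16839, Σx^3·x^3 = 119171.
And Σx^2·y = 9030, Σx^3·y = 68292.
Determinant 2579·119171 − 16839² = 23790088.
p = (9030·119171 − 16839·68292)/23790088 = -753621/242756; q = (2579·68292 − 16839·9030)/23790088 = 245601/242756.

p = -3.10, q = 1.01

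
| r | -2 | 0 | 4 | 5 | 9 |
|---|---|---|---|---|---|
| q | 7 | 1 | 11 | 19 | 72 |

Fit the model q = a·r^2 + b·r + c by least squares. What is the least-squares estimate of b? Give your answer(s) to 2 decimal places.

b = -1.45

The normal equations are: 7458·a + 910·b + 126·c = 6511;  910·a + 126·b + 16·c = 773;  126·a + 16·b + 5·c = 110.
Inverting the 3×3 Gram matrix, [a, b, c]ᵀ = [82893/79384, -114833/79384, 12505/39692]ᵀ.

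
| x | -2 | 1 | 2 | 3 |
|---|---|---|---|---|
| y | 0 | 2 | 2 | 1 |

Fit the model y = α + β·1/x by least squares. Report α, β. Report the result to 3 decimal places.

Compute the Gram sums: Σ1 = 4, Σ1/x = 4/3, Σ1/x·1/x = 29/18.
And Σy = 5, Σ1/x·y = 10/3.
So MᵀM·[α, β]ᵀ = Mᵀy: [[4, 4/3]; [4/3, 29/18]]·[α, β]ᵀ = [5, 10/3]ᵀ.
Determinant 4·(29/18) − (4/3)² = 14/3.
α = (5·(29/18) − (4/3)·(10/3))/(14/3) = 65/84; β = (4·(10/3) − (4/3)·5)/(14/3) = 10/7.

α = 0.774, β = 1.429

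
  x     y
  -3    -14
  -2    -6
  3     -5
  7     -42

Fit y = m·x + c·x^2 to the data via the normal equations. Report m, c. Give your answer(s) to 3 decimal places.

m = 1.370, c = -1.052

Setting ∂/∂m … = 0 gives: 71·m + 335·c = -255;  335·m + 2579·c = -2253.
(Σx·x = 71, Σx·x^2 = 335, Σx^2·x^2 = 2579, Σx·y = -255, Σx^2·y = -2253.)
Δ = 71·2579 − 335² = 70884.
m = ((-255)·2579 − 335·(-2253))/70884 = 5395/3938; c = (71·(-2253) − 335·(-255))/70884 = -4141/3938.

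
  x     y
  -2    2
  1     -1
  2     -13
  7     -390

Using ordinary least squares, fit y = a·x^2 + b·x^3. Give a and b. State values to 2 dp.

a = -1.34, b = -0.94

Normal-equation sums: Σx^2·x^2 = 2434, Σx^2·x^3 = 16808, Σx^3·x^3 = 117778.
Moment sums: Σx^2·y = -19155, Σx^3·y = -133891.
Eliminating b: 117778·(row 1) − 16808·(row 2) gives 4162788·a = 117778·(-19155) − 16808·(-133891) = -5597662, so a = -399833/297342.
Then b = ((-133891) − 16808·(-399833/297342))/117778 = -280961/297342.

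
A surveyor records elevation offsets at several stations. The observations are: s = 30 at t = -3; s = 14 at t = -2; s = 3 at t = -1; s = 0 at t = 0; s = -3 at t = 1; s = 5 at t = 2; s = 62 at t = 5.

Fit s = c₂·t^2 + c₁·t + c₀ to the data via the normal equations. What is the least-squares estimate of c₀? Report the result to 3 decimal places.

The normal equations are: 740·c₂ + 98·c₁ + 44·c₀ = 1896;  98·c₂ + 44·c₁ + 2·c₀ = 196;  44·c₂ + 2·c₁ + 7·c₀ = 111.
Solving the 3×3 system (Gaussian elimination) gives c₂ = 66509/22449, c₁ = -45908/22449, c₀ = -16321/7483.

c₀ = -2.181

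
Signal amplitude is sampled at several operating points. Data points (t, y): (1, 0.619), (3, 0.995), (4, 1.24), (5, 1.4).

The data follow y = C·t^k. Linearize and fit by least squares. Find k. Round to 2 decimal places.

Taking logs, ln y = k·ln t + ln C, so regress ln y on ln t.
Σln t = 4.0943, Σ(ln t)² = 5.7191, Σln y = 0.0669, Σln t·ln y = 0.8342.
Equations: 5.7191·k + 4.0943·ln C = 0.8342;  4.0943·k + 4·ln C = 0.0669.
Slope k = (n·Σln t·ln y − Σln t·Σln y)/(n·Σ(ln t)² − (Σln t)²) = (4·0.8342 − 4.0943·0.0669)/6.1125 = 0.50109; ln C = (Σln y − k·Σln t)/n = -0.49618.

k = 0.50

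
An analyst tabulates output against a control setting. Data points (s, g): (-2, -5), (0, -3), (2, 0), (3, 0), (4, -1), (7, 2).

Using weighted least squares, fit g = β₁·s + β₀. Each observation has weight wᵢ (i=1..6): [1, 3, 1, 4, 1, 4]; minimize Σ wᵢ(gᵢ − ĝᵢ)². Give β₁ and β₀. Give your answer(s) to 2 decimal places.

β₁ = 0.71, β₀ = -2.74

Setting ∂/∂β₁ … = 0 gives: 256·β₁ + 44·β₀ = 62;  44·β₁ + 14·β₀ = -7.
(Σwᵢ·s·s = 256, Σwᵢ·s = 44, Σwᵢ·1 = 14, Σwᵢ·s·g = 62, Σwᵢ·g = -7.)
Δ = 256·14 − 44² = 1648.
β₁ = (62·14 − 44·(-7))/1648 = 147/206; β₀ = (256·(-7) − 44·62)/1648 = -565/206.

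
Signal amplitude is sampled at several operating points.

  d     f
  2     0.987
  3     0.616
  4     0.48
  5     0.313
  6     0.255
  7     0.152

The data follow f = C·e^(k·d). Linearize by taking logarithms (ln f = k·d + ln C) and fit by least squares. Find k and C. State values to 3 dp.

k = -0.355, C = 1.929

With ln fᵢ as the transformed response and dᵢ as the regressor:
Σd = 27.0000, Σ(d)² = 139.0000, Σln f = -5.6435, Σd·ln f = -31.6094.
Equations: 139.0000·k + 27.0000·ln C = -31.6094;  27.0000·k + 6·ln C = -5.6435.
Solving (det = 105.0000): k = -0.35507, ln C = 0.65724, so C = exp(0.65724) = 1.92946.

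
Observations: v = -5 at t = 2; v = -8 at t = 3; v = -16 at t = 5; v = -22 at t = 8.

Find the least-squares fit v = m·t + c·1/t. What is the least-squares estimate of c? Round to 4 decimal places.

MᵀM·[m, c]ᵀ = Mᵀv reads: 102·m + 4·c = -290;  4·m + (6001/14400)·c = -667/60.
(Σt·t = 102, Σt·1/t = 4, Σ1/t·1/t = 6001/14400, Σt·v = -290, Σ1/t·v = -667/60.)
Eliminating c: (6001/14400)·(row 1) − 4·(row 2) gives (63617/2400)·m = (6001/14400)·(-290) − 4·(-667/60) = -109997/1440, so m = -549985/190851.
Then c = ((-667/60) − 4·(-549985/190851))/(6001/14400) = 62640/63617.

c = 0.9846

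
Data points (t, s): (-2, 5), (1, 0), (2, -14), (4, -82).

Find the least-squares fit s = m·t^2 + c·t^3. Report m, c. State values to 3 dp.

Normal-equation sums: Σt^2·t^2 = 289, Σt^2·t^3 = 1025, Σt^3·t^3 = 4225.
Right-hand side: Σt^2·s = -1348, Σt^3·s = -5400.
AᵀA·[m, c]ᵀ = Aᵀs becomes [[289, 1025]; [1025, 4225]]·[m, c]ᵀ = [-1348, -5400]ᵀ.
Eliminating c: 4225·(row 1) − 1025·(row 2) gives 170400·m = 4225·(-1348) − 1025·(-5400) = -160300, so m = -1603/1704.
Then c = ((-5400) − 1025·(-1603/1704))/4225 = -1789/1704.

m = -0.941, c = -1.050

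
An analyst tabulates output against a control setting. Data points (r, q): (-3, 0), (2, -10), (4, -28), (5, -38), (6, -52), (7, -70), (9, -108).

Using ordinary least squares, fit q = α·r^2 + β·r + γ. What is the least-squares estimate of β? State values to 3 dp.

β = -2.823

Compute the Gram sums: Σr^2·r^2 = 11236, Σr^2·r = 1458, Σr^2 = 220, Σr·r = 220, Σr = 30, Σ1 = 7.
Right-hand side: Σr^2·q = -15488, Σr·q = -2096, Σq = -306.
So AᵀA·[α, β, γ]ᵀ = Aᵀq: [[11236, 1458, 220]; [1458, 220, 30]; [220, 30, 7]]·[α, β, γ]ᵀ = [-15488, -2096, -306]ᵀ.
Solving the 3×3 system (Gaussian elimination) gives α = -232046/227073, β = -213712/75691, γ = 114266/227073.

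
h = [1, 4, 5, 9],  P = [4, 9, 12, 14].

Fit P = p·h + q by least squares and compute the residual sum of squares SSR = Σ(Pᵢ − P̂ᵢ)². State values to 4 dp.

Entries of XᵀX: Σh·h = 123, Σh = 19, Σ1 = 4.
And Σh·P = 226, ΣP = 39.
Determinant 123·4 − 19² = 131.
p = (226·4 − 19·39)/131 = 163/131; q = (123·39 − 19·226)/131 = 503/131.
Residuals: -142/131, 24/131, 254/131, -136/131; SSR = 792/131.

SSR = 6.0458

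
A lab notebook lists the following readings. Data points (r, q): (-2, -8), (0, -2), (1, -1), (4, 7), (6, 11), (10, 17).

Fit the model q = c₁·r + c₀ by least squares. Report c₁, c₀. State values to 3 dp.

c₁ = 2.096, c₀ = -2.639

With design matrix X, XᵀX = [[157, 19]; [19, 6]] and Xᵀq = [279, 24]ᵀ.
det = 157·6 − 19² = 581.
c₁ = (279·6 − 19·24)/581 = 174/83; c₀ = (157·24 − 19·279)/581 = -219/83.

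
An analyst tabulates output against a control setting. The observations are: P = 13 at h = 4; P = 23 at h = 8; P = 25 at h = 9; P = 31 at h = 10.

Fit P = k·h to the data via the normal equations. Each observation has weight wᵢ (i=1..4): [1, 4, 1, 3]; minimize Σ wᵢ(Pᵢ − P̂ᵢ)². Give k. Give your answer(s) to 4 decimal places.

XᵀWX·[k]ᵀ = XᵀWP reads: 653·k = 1943.
(Σwᵢ·h·h = 653, Σwᵢ·h·P = 1943.)
k = 1943/653 = 2.9755.

k = 2.9755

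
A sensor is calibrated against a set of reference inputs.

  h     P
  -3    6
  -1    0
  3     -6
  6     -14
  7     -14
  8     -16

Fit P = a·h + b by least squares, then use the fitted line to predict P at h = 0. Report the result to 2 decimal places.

The normal equations are: 168·a + 20·b = -346;  20·a + 6·b = -44.
det = 168·6 − 20² = 608.
a = ((-346)·6 − 20·(-44))/608 = -299/152; b = (168·(-44) − 20·(-346))/608 = -59/76.
At h = 0: P̂ = (-299/152)·(0) + (-59/76)·(1) = -59/76.

P̂ = -0.78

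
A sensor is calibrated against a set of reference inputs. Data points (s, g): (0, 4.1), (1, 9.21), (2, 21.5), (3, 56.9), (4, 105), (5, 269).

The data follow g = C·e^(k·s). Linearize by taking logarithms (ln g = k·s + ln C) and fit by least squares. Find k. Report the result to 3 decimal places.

Linearized form: ln g = k·s + ln C. From the 6 transformed points,
Σs = 15.0000, Σ(s)² = 55.0000, Σln g = 20.9893, Σs·ln g = 67.0697.
Equations: 55.0000·k + 15.0000·ln C = 67.0697;  15.0000·k + 6·ln C = 20.9893.
Δ = 55.0000·6 − (15.0000)² = 105.0000; k = (67.0697·6 − 15.0000·20.9893)/105.0000 = 0.83408, ln C = (55.0000·20.9893 − 15.0000·67.0697)/105.0000 = 1.41301.

k = 0.834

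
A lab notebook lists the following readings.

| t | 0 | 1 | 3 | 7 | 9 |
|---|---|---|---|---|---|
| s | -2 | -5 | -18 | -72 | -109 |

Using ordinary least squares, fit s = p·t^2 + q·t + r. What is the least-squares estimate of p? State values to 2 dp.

Sums needed: Σt^2·t^2 = 9044, Σt^2·t = 1100, Σt^2 = 140, Σt·t = 140, Σt = 20, Σ1 = 5.
Right-hand side: Σt^2·s = -12524, Σt·s = -1544, Σs = -206.
Normal equations: [[9044, 1100, 140]; [1100, 140, 20]; [140, 20, 5]]·[p, q, r]ᵀ = [-12524, -1544, -206]ᵀ.
Row-reducing yields p = -23/22, q = -57/22, r = -86/55.

p = -1.05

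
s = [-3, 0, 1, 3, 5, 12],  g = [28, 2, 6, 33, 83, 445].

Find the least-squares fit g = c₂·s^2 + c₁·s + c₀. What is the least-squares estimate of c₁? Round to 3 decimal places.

With design matrix A, AᵀA = [[21524, 1854, 188]; [1854, 188, 18]; [188, 18, 6]] and Aᵀg = [66710, 5776, 597]ᵀ.
Inverting the 3×3 Gram matrix, [c₂, c₁, c₀]ᵀ = [1937829/646150, 56051/64615, 1891753/646150]ᵀ.

c₁ = 0.867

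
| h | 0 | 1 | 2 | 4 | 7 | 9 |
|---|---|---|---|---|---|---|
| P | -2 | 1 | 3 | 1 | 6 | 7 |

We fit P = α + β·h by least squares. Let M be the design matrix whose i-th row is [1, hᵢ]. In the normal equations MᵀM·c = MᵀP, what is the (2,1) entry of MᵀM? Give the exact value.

23

Row 2 ↔ basis h, column 1 ↔ basis 1, so (MᵀM)_{2,1} = Σᵢ h = (0)·(1) + (1)·(1) + (2)·(1) + (4)·(1) + (7)·(1) + (9)·(1) = 23.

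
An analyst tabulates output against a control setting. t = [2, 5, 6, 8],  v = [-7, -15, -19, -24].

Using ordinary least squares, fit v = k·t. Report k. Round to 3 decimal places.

k = -3.062

MᵀM·[k]ᵀ = Mᵀv reads: 129·k = -395.
Hence k = -395 / 129 ≈ -3.06202.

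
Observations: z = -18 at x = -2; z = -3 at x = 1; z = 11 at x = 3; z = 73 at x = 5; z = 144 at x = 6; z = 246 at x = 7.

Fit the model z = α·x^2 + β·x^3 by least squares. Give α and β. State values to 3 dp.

The normal equations are: 4420·α + 27920·β = 19087;  27920·α + 180724·β = 125045.
Eliminating β: 180724·(row 1) − 27920·(row 2) gives 19273680·α = 180724·19087 − 27920·125045 = -41777412, so α = -3481451/1606140.
Then β = (125045 − 27920·(-3481451/1606140))/180724 = 329831/321228.

α = -2.168, β = 1.027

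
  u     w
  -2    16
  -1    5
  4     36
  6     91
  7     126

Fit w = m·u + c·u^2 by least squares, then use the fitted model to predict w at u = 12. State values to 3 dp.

ŵ = 390.630

XᵀX·[m, c]ᵀ = Xᵀw reads: 106·m + 614·c = 1535;  614·m + 3970·c = 10095.
Δ = 106·3970 − 614² = 43824.
m = (1535·3970 − 614·10095)/43824 = -26095/10956; c = (106·10095 − 614·1535)/43824 = 31895/10956.
At u = 12: ŵ = (-26095/10956)·(12) + (31895/10956)·(144) = 356645/913.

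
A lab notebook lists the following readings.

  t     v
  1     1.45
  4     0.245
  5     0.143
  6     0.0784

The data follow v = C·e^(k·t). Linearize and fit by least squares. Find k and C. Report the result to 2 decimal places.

k = -0.58, C = 2.58

Let Y = ln v. Fitting Y = k·t + ln C by least squares:
XᵀX = [[78.0000, 16.0000]; [16.0000, 4]], rhs = [-30.2546, -5.5258]ᵀ  (here Σt = 16.0000, Σ(t)² = 78.0000, Σln v = -5.5258, Σt·ln v = -30.2546).
Slope k = (n·Σt·ln v − Σt·Σln v)/(n·Σ(t)² − (Σt)²) = (4·-30.2546 − 16.0000·-5.5258)/56.0000 = -0.58225; ln C = (Σln v − k·Σt)/n = 0.94755, so C = exp(0.94755) = 2.57937.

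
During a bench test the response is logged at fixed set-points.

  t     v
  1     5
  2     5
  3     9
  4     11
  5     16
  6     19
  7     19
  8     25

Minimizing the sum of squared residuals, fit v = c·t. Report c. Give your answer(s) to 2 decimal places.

From the data, Σt·t = 204.
For Mᵀv: Σt·v = 613.
MᵀM·[c]ᵀ = Mᵀv becomes [[204]]·[c]ᵀ = [613]ᵀ.
c = 613/204 = 3.0049.

c = 3.00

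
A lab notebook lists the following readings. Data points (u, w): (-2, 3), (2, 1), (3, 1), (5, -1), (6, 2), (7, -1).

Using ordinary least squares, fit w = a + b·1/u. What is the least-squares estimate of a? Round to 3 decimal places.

From the data, Σ1 = 6, Σ1/u = 59/70, Σ1/u·1/u = 30839/44100.
For Mᵀw: Σw = 5, Σ1/u·w = -71/105.
det = 6·(30839/44100) − (59/70)² = 10247/2940.
a = (5·(30839/44100) − (59/70)·(-71/105))/(10247/2940) = 179329/153705; b = (6·(-71/105) − (59/70)·5)/(10247/2940) = -24318/10247.

a = 1.167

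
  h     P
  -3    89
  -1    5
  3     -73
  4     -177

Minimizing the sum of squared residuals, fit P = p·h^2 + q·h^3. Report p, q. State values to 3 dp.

p = 0.909, q = -2.995

Forming XᵀX = [[419, 1023]; [1023, 5555]] and XᵀP = [-2683, -15707]ᵀ gives XᵀX·[p, q]ᵀ = XᵀP.
Eliminating q: 5555·(row 1) − 1023·(row 2) gives 1281016·p = 5555·(-2683) − 1023·(-15707) = 1164196, so p = 26459/29114.
Then q = ((-15707) − 1023·(26459/29114))/5555 = -959131/320254.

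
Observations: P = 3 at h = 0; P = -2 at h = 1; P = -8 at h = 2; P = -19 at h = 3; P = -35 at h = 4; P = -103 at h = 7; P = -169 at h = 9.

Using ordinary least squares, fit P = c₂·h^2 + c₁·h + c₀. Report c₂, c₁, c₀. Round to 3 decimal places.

From the data, Σh^2·h^2 = 9316, Σh^2·h = 1172, Σh^2 = 160, Σh·h = 160, Σh = 26, Σ1 = 7.
Right-hand side: Σh^2·P = -19501, Σh·P = -2457, ΣP = -333.
So XᵀX·[c₂, c₁, c₀]ᵀ = XᵀP: [[9316, 1172, 160]; [1172, 160, 26]; [160, 26, 7]]·[c₂, c₁, c₀]ᵀ = [-19501, -2457, -333]ᵀ.
Inverting the 3×3 Gram matrix, [c₂, c₁, c₀]ᵀ = [-14363/7344, -10453/7344, 8879/3672]ᵀ.

c₂ = -1.956, c₁ = -1.423, c₀ = 2.418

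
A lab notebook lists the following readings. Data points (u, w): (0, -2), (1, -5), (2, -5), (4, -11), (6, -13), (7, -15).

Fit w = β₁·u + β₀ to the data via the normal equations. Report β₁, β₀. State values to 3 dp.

Forming XᵀX = [[106, 20]; [20, 6]] and Xᵀw = [-242, -51]ᵀ gives XᵀX·[β₁, β₀]ᵀ = Xᵀw.
Determinant 106·6 − 20² = 236.
β₁ = ((-242)·6 − 20·(-51))/236 = -108/59; β₀ = (106·(-51) − 20·(-242))/236 = -283/118.

β₁ = -1.831, β₀ = -2.398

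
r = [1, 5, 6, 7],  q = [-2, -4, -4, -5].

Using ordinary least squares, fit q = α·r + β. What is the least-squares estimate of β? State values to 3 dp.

β = -1.518

Entries of XᵀX: Σr·r = 111, Σr = 19, Σ1 = 4.
For Xᵀq: Σr·q = -81, Σq = -15.
XᵀX·[α, β]ᵀ = Xᵀq becomes [[111, 19]; [19, 4]]·[α, β]ᵀ = [-81, -15]ᵀ.
Eliminating β: 4·(row 1) − 19·(row 2) gives 83·α = 4·(-81) − 19·(-15) = -39, so α = -39/83.
Then β = ((-15) − 19·(-39/83))/4 = -126/83.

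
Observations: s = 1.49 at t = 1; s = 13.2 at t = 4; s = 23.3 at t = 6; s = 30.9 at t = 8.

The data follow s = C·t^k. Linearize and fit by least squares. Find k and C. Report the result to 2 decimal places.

k = 1.49, C = 1.54

Let Y = ln s. Fitting Y = k·ln t + ln C by least squares:
AᵀA = [[9.4563, 5.2575]; [5.2575, 4]], rhs = [16.3523, 9.5582]ᵀ  (here Σln t = 5.2575, Σ(ln t)² = 9.4563, Σln s = 9.5582, Σln t·ln s = 16.3523).
Slope k = (n·Σln t·ln s − Σln t·Σln s)/(n·Σ(ln t)² − (Σln t)²) = (4·16.3523 − 5.2575·9.5582)/10.1839 = 1.48832; ln C = (Σln s − k·Σln t)/n = 0.43335, so C = exp(0.43335) = 1.54241.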